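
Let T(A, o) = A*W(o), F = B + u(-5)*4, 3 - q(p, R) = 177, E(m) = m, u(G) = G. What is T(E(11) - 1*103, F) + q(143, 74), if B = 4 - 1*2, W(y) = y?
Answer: 1482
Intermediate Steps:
q(p, R) = -174 (q(p, R) = 3 - 1*177 = 3 - 177 = -174)
B = 2 (B = 4 - 2 = 2)
F = -18 (F = 2 - 5*4 = 2 - 20 = -18)
T(A, o) = A*o
T(E(11) - 1*103, F) + q(143, 74) = (11 - 1*103)*(-18) - 174 = (11 - 103)*(-18) - 174 = -92*(-18) - 174 = 1656 - 174 = 1482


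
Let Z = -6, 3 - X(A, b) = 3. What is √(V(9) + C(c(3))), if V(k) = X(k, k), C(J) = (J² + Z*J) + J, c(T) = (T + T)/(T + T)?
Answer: 2*I ≈ 2.0*I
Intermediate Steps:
X(A, b) = 0 (X(A, b) = 3 - 1*3 = 3 - 3 = 0)
c(T) = 1 (c(T) = (2*T)/((2*T)) = (2*T)*(1/(2*T)) = 1)
C(J) = J² - 5*J (C(J) = (J² - 6*J) + J = J² - 5*J)
V(k) = 0
√(V(9) + C(c(3))) = √(0 + 1*(-5 + 1)) = √(0 + 1*(-4)) = √(0 - 4) = √(-4) = 2*I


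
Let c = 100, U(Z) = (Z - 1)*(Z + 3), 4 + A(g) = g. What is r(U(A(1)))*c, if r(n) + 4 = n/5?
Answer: -400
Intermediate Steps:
A(g) = -4 + g
U(Z) = (-1 + Z)*(3 + Z)
r(n) = -4 + n/5
r(U(A(1)))*c = (-4 + (-3 + (-4 + 1)**2 + 2*(-4 + 1))/5)*100 = (-4 + (-3 + (-3)**2 + 2*(-3))/5)*100 = (-4 + (-3 + 9 - 6)/5)*100 = (-4 + (1/5)*0)*100 = (-4 + 0)*100 = -4*100 = -400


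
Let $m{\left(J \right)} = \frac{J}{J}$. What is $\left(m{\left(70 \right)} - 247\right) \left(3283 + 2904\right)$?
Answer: $-1522002$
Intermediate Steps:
$m{\left(J \right)} = 1$
$\left(m{\left(70 \right)} - 247\right) \left(3283 + 2904\right) = \left(1 - 247\right) \left(3283 + 2904\right) = \left(-246\right) 6187 = -1522002$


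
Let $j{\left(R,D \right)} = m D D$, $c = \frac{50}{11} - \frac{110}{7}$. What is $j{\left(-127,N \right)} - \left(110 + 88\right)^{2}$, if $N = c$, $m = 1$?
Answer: $- \frac{231700916}{5929} \approx -39079.0$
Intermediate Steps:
$c = - \frac{860}{77}$ ($c = 50 \cdot \frac{1}{11} - \frac{110}{7} = \frac{50}{11} - \frac{110}{7} = - \frac{860}{77} \approx -11.169$)
$N = - \frac{860}{77} \approx -11.169$
$j{\left(R,D \right)} = D^{2}$ ($j{\left(R,D \right)} = 1 D D = D D = D^{2}$)
$j{\left(-127,N \right)} - \left(110 + 88\right)^{2} = \left(- \frac{860}{77}\right)^{2} - \left(110 + 88\right)^{2} = \frac{739600}{5929} - 198^{2} = \frac{739600}{5929} - 39204 = - \frac{231700916}{5929}$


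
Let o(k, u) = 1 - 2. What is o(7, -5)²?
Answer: 1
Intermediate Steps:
o(k, u) = -1
o(7, -5)² = (-1)² = 1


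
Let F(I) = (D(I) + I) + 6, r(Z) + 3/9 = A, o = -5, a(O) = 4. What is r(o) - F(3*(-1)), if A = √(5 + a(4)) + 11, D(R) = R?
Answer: 41/3 ≈ 13.667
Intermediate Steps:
A = 14 (A = √(5 + 4) + 11 = √9 + 11 = 3 + 11 = 14)
r(Z) = 41/3 (r(Z) = -⅓ + 14 = 41/3)
F(I) = 6 + 2*I (F(I) = (I + I) + 6 = 2*I + 6 = 6 + 2*I)
r(o) - F(3*(-1)) = 41/3 - (6 + 2*(3*(-1))) = 41/3 - (6 + 2*(-3)) = 41/3 - (6 - 6) = 41/3 - 1*0 = 41/3 + 0 = 41/3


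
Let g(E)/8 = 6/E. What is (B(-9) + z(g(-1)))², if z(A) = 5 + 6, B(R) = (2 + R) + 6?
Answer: 100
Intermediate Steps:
g(E) = 48/E (g(E) = 8*(6/E) = 48/E)
B(R) = 8 + R
z(A) = 11
(B(-9) + z(g(-1)))² = ((8 - 9) + 11)² = (-1 + 11)² = 10² = 100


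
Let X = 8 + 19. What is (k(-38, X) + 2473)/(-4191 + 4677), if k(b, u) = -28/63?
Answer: 22253/4374 ≈ 5.0876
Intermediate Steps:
X = 27
k(b, u) = -4/9 (k(b, u) = -28*1/63 = -4/9)
(k(-38, X) + 2473)/(-4191 + 4677) = (-4/9 + 2473)/(-4191 + 4677) = (22253/9)/486 = (22253/9)*(1/486) = 22253/4374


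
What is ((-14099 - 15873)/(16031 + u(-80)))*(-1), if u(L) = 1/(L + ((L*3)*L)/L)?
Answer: 9591040/5129919 ≈ 1.8696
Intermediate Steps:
u(L) = 1/(4*L) (u(L) = 1/(L + ((3*L)*L)/L) = 1/(L + (3*L²)/L) = 1/(L + 3*L) = 1/(4*L))
((-14099 - 15873)/(16031 + u(-80)))*(-1) = ((-14099 - 15873)/(16031 + (¼)/(-80)))*(-1) = -29972/(16031 + (¼)*(-1/80))*(-1) = -29972/(16031 - 1/320)*(-1) = -29972/5129919/320*(-1) = -29972*320/5129919*(-1) = -9591040/5129919*(-1) = 9591040/5129919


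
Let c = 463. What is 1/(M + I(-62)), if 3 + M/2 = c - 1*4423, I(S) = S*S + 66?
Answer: -1/4016 ≈ -0.00024900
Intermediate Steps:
I(S) = 66 + S² (I(S) = S² + 66 = 66 + S²)
M = -7926 (M = -6 + 2*(463 - 1*4423) = -6 + 2*(463 - 4423) = -6 + 2*(-3960) = -6 - 7920 = -7926)
1/(M + I(-62)) = 1/(-7926 + (66 + (-62)²)) = 1/(-7926 + (66 + 3844)) = 1/(-7926 + 3910) = 1/(-4016) = -1/4016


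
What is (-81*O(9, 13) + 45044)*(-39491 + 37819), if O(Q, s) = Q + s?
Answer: -72334064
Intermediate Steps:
(-81*O(9, 13) + 45044)*(-39491 + 37819) = (-81*(9 + 13) + 45044)*(-39491 + 37819) = (-81*22 + 45044)*(-1672) = (-1782 + 45044)*(-1672) = 43262*(-1672) = -72334064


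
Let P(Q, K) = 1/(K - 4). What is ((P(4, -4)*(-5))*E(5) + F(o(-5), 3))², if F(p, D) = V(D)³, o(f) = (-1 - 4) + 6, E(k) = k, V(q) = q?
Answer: 58081/64 ≈ 907.52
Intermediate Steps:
P(Q, K) = 1/(-4 + K)
o(f) = 1 (o(f) = -5 + 6 = 1)
F(p, D) = D³
((P(4, -4)*(-5))*E(5) + F(o(-5), 3))² = ((-5/(-4 - 4))*5 + 3³)² = ((-5/(-8))*5 + 27)² = (-⅛*(-5)*5 + 27)² = ((5/8)*5 + 27)² = (25/8 + 27)² = (241/8)² = 58081/64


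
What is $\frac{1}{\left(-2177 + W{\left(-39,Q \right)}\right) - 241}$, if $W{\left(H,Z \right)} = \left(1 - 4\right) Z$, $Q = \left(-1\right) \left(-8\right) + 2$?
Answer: $- \frac{1}{2448} \approx -0.0004085$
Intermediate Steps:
$Q = 10$ ($Q = 8 + 2 = 10$)
$W{\left(H,Z \right)} = - 3 Z$
$\frac{1}{\left(-2177 + W{\left(-39,Q \right)}\right) - 241} = \frac{1}{\left(-2177 - 30\right) - 241} = \frac{1}{-2207 - 241} = \frac{1}{-2448} = - \frac{1}{2448}$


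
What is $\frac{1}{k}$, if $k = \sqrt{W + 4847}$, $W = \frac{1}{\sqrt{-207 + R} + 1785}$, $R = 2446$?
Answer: $\frac{\sqrt{1785 + \sqrt{2239}}}{\sqrt{8651896 + 4847 \sqrt{2239}}} \approx 0.014364$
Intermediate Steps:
$W = \frac{1}{1785 + \sqrt{2239}}$ ($W = \frac{1}{\sqrt{-207 + 2446} + 1785} = \frac{1}{\sqrt{2239} + 1785} = \frac{1}{1785 + \sqrt{2239}} \approx 0.00054576$)
$k = \sqrt{\frac{15432781927}{3183986} - \frac{\sqrt{2239}}{3183986}}$ ($k = \sqrt{\left(\frac{1785}{3183986} - \frac{\sqrt{2239}}{3183986}\right) + 4847} = \sqrt{\frac{15432781927}{3183986} - \frac{\sqrt{2239}}{3183986}} \approx 69.62$)
$\frac{1}{k} = \frac{1}{\frac{1}{\sqrt{1785 + \sqrt{2239}}} \sqrt{8651896 + 4847 \sqrt{2239}}} = \frac{\sqrt{1785 + \sqrt{2239}}}{\sqrt{8651896 + 4847 \sqrt{2239}}}$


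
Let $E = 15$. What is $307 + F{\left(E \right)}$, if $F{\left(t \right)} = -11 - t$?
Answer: $281$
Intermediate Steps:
$307 + F{\left(E \right)} = 307 - 26 = 281$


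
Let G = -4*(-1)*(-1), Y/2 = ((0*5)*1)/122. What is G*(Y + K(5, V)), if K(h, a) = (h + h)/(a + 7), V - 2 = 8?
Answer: -40/17 ≈ -2.3529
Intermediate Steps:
V = 10 (V = 2 + 8 = 10)
K(h, a) = 2*h/(7 + a) (K(h, a) = (2*h)/(7 + a) = 2*h/(7 + a))
Y = 0 (Y = 2*(((0*5)*1)/122) = 2*((0*1)*(1/122)) = 2*(0*(1/122)) = 2*0 = 0)
G = -4 (G = 4*(-1) = -4)
G*(Y + K(5, V)) = -4*(0 + 2*5/(7 + 10)) = -4*(0 + 2*5/17) = -4*(0 + 2*5*(1/17)) = -4*(0 + 10/17) = -4*10/17 = -40/17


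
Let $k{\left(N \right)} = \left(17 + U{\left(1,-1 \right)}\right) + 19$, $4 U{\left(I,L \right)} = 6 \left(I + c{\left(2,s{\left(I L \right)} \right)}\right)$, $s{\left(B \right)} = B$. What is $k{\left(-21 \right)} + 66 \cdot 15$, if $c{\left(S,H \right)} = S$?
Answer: $\frac{2061}{2} \approx 1030.5$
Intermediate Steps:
$U{\left(I,L \right)} = 3 + \frac{3 I}{2}$ ($U{\left(I,L \right)} = \frac{6 \left(I + 2\right)}{4} = \frac{6 \left(2 + I\right)}{4} = \frac{12 + 6 I}{4} = 3 + \frac{3 I}{2}$)
$k{\left(N \right)} = \frac{81}{2}$ ($k{\left(N \right)} = \left(17 + \left(3 + \frac{3}{2} \cdot 1\right)\right) + 19 = \left(17 + \left(3 + \frac{3}{2}\right)\right) + 19 = \left(17 + \frac{9}{2}\right) + 19 = \frac{43}{2} + 19 = \frac{81}{2}$)
$k{\left(-21 \right)} + 66 \cdot 15 = \frac{81}{2} + 66 \cdot 15 = \frac{81}{2} + 990 = \frac{2061}{2}$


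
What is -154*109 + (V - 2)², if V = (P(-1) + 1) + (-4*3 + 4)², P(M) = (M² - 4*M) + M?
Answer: -12297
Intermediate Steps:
P(M) = M² - 3*M
V = 69 (V = (-(-3 - 1) + 1) + (-4*3 + 4)² = (-1*(-4) + 1) + (-12 + 4)² = (4 + 1) + (-8)² = 5 + 64 = 69)
-154*109 + (V - 2)² = -154*109 + (69 - 2)² = -16786 + 67² = -16786 + 4489 = -12297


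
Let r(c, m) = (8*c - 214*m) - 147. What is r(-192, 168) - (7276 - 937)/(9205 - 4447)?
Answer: -59691223/1586 ≈ -37636.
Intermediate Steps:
r(c, m) = -147 - 214*m + 8*c (r(c, m) = (-214*m + 8*c) - 147 = -147 - 214*m + 8*c)
r(-192, 168) - (7276 - 937)/(9205 - 4447) = (-147 - 214*168 + 8*(-192)) - (7276 - 937)/(9205 - 4447) = (-147 - 35952 - 1536) - 6339/4758 = -37635 - 6339/4758 = -37635 - 1*2113/1586 = -37635 - 2113/1586 = -59691223/1586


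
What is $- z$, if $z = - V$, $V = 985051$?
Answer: $985051$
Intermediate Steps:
$z = -985051$ ($z = \left(-1\right) 985051 = -985051$)
$- z = \left(-1\right) \left(-985051\right) = 985051$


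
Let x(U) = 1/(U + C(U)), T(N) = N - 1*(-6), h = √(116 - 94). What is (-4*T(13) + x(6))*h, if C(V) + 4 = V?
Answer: -607*√22/8 ≈ -355.89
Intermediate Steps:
h = √22 ≈ 4.6904
C(V) = -4 + V
T(N) = 6 + N (T(N) = N + 6 = 6 + N)
x(U) = 1/(-4 + 2*U) (x(U) = 1/(U + (-4 + U)) = 1/(-4 + 2*U))
(-4*T(13) + x(6))*h = (-4*(6 + 13) + 1/(2*(-2 + 6)))*√22 = (-4*19 + (½)/4)*√22 = (-76 + (½)*(¼))*√22 = (-76 + ⅛)*√22 = -607*√22/8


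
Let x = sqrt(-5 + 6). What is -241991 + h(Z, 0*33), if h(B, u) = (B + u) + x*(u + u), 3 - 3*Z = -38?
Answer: -725932/3 ≈ -2.4198e+5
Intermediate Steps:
Z = 41/3 (Z = 1 - 1/3*(-38) = 1 + 38/3 = 41/3 ≈ 13.667)
x = 1 (x = sqrt(1) = 1)
h(B, u) = B + 3*u (h(B, u) = (B + u) + 1*(u + u) = (B + u) + 1*(2*u) = (B + u) + 2*u = B + 3*u)
-241991 + h(Z, 0*33) = -241991 + (41/3 + 3*(0*33)) = -241991 + (41/3 + 3*0) = -241991 + (41/3 + 0) = -241991 + 41/3 = -725932/3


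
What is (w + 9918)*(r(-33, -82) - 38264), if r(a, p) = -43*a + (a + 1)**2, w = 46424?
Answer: -2018226782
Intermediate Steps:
r(a, p) = (1 + a)**2 - 43*a (r(a, p) = -43*a + (1 + a)**2 = (1 + a)**2 - 43*a)
(w + 9918)*(r(-33, -82) - 38264) = (46424 + 9918)*(((1 - 33)**2 - 43*(-33)) - 38264) = 56342*(((-32)**2 + 1419) - 38264) = 56342*((1024 + 1419) - 38264) = 56342*(2443 - 38264) = 56342*(-35821) = -2018226782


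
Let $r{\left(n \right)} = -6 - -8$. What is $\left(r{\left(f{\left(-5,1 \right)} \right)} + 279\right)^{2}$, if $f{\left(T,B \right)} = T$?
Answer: $78961$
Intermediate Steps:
$r{\left(n \right)} = 2$ ($r{\left(n \right)} = -6 + 8 = 2$)
$\left(r{\left(f{\left(-5,1 \right)} \right)} + 279\right)^{2} = \left(2 + 279\right)^{2} = 281^{2} = 78961$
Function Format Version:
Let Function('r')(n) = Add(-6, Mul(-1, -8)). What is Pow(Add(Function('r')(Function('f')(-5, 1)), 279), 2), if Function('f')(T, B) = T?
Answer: 78961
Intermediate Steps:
Function('r')(n) = 2 (Function('r')(n) = Add(-6, 8) = 2)
Pow(Add(Function('r')(Function('f')(-5, 1)), 279), 2) = Pow(Add(2, 279), 2) = Pow(281, 2) = 78961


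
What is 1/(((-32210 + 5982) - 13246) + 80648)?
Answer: 1/41174 ≈ 2.4287e-5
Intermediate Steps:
1/(((-32210 + 5982) - 13246) + 80648) = 1/((-26228 - 13246) + 80648) = 1/(-39474 + 80648) = 1/41174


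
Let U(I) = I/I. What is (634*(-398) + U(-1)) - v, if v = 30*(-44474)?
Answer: 1081889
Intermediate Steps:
U(I) = 1
v = -1334220
(634*(-398) + U(-1)) - v = (634*(-398) + 1) - 1*(-1334220) = (-252332 + 1) + 1334220 = -252331 + 1334220 = 1081889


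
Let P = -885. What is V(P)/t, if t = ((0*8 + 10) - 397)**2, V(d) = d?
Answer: -295/49923 ≈ -0.0059091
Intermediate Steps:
t = 149769 (t = ((0 + 10) - 397)**2 = (10 - 397)**2 = (-387)**2 = 149769)
V(P)/t = -885/149769 = -885*1/149769 = -295/49923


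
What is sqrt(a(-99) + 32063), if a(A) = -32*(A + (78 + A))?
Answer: sqrt(35903) ≈ 189.48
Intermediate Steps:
a(A) = -2496 - 64*A (a(A) = -32*(78 + 2*A) = -2496 - 64*A)
sqrt(a(-99) + 32063) = sqrt((-2496 - 64*(-99)) + 32063) = sqrt((-2496 + 6336) + 32063) = sqrt(3840 + 32063) = sqrt(35903)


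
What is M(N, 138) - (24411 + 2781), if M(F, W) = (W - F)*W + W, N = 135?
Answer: -26640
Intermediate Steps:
M(F, W) = W + W*(W - F) (M(F, W) = W*(W - F) + W = W + W*(W - F))
M(N, 138) - (24411 + 2781) = 138*(1 + 138 - 1*135) - (24411 + 2781) = 138*(1 + 138 - 135) - 1*27192 = 138*4 - 27192 = 552 - 27192 = -26640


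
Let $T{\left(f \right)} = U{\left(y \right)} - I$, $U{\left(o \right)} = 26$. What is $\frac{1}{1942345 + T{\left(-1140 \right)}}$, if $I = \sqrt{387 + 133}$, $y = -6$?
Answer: $\frac{1942371}{3772805101121} + \frac{2 \sqrt{130}}{3772805101121} \approx 5.1484 \cdot 10^{-7}$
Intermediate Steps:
$I = 2 \sqrt{130}$ ($I = \sqrt{520} = 2 \sqrt{130} \approx 22.803$)
$T{\left(f \right)} = 26 - 2 \sqrt{130}$
$\frac{1}{1942345 + T{\left(-1140 \right)}} = \frac{1}{1942345 + \left(26 - 2 \sqrt{130}\right)} = \frac{1}{1942371 - 2 \sqrt{130}}$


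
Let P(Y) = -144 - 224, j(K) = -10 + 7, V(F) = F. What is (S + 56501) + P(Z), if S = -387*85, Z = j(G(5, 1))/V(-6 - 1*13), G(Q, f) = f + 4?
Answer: 23238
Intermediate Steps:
G(Q, f) = 4 + f
j(K) = -3
Z = 3/19 (Z = -3/(-6 - 1*13) = -3/(-6 - 13) = -3/(-19) = -3*(-1/19) = 3/19 ≈ 0.15789)
S = -32895
P(Y) = -368
(S + 56501) + P(Z) = (-32895 + 56501) - 368 = 23606 - 368 = 23238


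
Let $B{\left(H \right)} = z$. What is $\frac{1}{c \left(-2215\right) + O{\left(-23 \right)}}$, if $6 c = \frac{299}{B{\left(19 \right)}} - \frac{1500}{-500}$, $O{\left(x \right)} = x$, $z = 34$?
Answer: $- \frac{204}{892907} \approx -0.00022847$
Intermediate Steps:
$B{\left(H \right)} = 34$
$c = \frac{401}{204}$ ($c = \frac{\frac{299}{34} - \frac{1500}{-500}}{6} = \frac{299 \cdot \frac{1}{34} - -3}{6} = \frac{\frac{299}{34} + 3}{6} = \frac{1}{6} \cdot \frac{401}{34} = \frac{401}{204} \approx 1.9657$)
$\frac{1}{c \left(-2215\right) + O{\left(-23 \right)}} = \frac{1}{\frac{401}{204} \left(-2215\right) - 23} = \frac{1}{- \frac{888215}{204} - 23} = \frac{1}{- \frac{892907}{204}} = - \frac{204}{892907}$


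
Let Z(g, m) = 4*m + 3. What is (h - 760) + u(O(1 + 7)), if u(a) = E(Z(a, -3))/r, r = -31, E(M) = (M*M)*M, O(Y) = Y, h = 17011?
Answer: 504510/31 ≈ 16275.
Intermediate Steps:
Z(g, m) = 3 + 4*m
E(M) = M**3 (E(M) = M**2*M = M**3)
u(a) = 729/31 (u(a) = (3 + 4*(-3))**3/(-31) = (3 - 12)**3*(-1/31) = (-9)**3*(-1/31) = -729*(-1/31) = 729/31)
(h - 760) + u(O(1 + 7)) = (17011 - 760) + 729/31 = 16251 + 729/31 = 504510/31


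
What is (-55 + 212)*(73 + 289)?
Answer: 56834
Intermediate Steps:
(-55 + 212)*(73 + 289) = 157*362 = 56834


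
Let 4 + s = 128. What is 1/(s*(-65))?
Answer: -1/8060 ≈ -0.00012407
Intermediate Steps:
s = 124 (s = -4 + 128 = 124)
1/(s*(-65)) = 1/(124*(-65)) = 1/(-8060) = -1/8060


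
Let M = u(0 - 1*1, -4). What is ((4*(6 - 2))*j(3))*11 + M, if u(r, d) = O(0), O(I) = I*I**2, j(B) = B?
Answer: 528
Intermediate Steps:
O(I) = I**3
u(r, d) = 0 (u(r, d) = 0**3 = 0)
M = 0
((4*(6 - 2))*j(3))*11 + M = ((4*(6 - 2))*3)*11 + 0 = ((4*4)*3)*11 + 0 = (16*3)*11 + 0 = 48*11 + 0 = 528 + 0 = 528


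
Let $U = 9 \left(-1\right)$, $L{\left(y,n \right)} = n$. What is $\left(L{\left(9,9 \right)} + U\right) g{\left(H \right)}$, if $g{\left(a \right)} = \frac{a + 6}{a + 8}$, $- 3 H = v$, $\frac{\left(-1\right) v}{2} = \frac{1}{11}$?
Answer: $0$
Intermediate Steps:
$v = - \frac{2}{11} \approx -0.18182$
$H = \frac{2}{33}$ ($H = \left(- \frac{1}{3}\right) \left(- \frac{2}{11}\right) = \frac{2}{33} \approx 0.060606$)
$U = -9$
$g{\left(a \right)} = \frac{6 + a}{8 + a}$
$\left(L{\left(9,9 \right)} + U\right) g{\left(H \right)} = \left(9 - 9\right) \frac{6 + \frac{2}{33}}{8 + \frac{2}{33}} = 0 \frac{1}{\frac{266}{33}} \cdot \frac{200}{33} = 0 \cdot \frac{33}{266} \cdot \frac{200}{33} = 0 \cdot \frac{100}{133} = 0$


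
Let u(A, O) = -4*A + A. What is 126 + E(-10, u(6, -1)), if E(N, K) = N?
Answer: 116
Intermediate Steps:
u(A, O) = -3*A
126 + E(-10, u(6, -1)) = 126 - 10 = 116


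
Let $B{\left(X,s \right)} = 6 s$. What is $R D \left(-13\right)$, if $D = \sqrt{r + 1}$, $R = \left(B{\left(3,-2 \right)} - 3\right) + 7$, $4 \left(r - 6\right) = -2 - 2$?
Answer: $104 \sqrt{6} \approx 254.75$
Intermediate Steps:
$r = 5$ ($r = 6 + \frac{-2 - 2}{4} = 6 + \frac{1}{4} \left(-4\right) = 6 - 1 = 5$)
$R = -8$ ($R = \left(6 \left(-2\right) - 3\right) + 7 = \left(-12 - 3\right) + 7 = -15 + 7 = -8$)
$D = \sqrt{6}$ ($D = \sqrt{5 + 1} = \sqrt{6} \approx 2.4495$)
$R D \left(-13\right) = - 8 \sqrt{6} \left(-13\right) = 104 \sqrt{6}$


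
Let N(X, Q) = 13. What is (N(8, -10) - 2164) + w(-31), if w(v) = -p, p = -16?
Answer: -2135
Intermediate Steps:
w(v) = 16 (w(v) = -1*(-16) = 16)
(N(8, -10) - 2164) + w(-31) = (13 - 2164) + 16 = -2151 + 16 = -2135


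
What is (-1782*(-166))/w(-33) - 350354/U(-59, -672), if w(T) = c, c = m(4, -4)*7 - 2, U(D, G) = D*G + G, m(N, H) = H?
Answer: -961673261/97440 ≈ -9869.4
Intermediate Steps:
U(D, G) = G + D*G
c = -30 (c = -4*7 - 2 = -28 - 2 = -30)
w(T) = -30
(-1782*(-166))/w(-33) - 350354/U(-59, -672) = -1782*(-166)/(-30) - 350354*(-1/(672*(1 - 59))) = 295812*(-1/30) - 350354/((-672*(-58))) = -49302/5 - 350354/38976 = -49302/5 - 350354*1/38976 = -49302/5 - 175177/19488 = -961673261/97440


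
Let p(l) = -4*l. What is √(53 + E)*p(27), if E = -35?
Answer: -324*√2 ≈ -458.21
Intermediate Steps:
√(53 + E)*p(27) = √(53 - 35)*(-4*27) = √18*(-108) = (3*√2)*(-108) = -324*√2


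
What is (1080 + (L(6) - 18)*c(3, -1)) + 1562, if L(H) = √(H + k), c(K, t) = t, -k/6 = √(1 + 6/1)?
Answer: 2660 - √(6 - 6*√7) ≈ 2660.0 - 3.1424*I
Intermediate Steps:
k = -6*√7 (k = -6*√(1 + 6/1) = -6*√(1 + 6*1) = -6*√(1 + 6) = -6*√7 ≈ -15.875)
L(H) = √(H - 6*√7)
(1080 + (L(6) - 18)*c(3, -1)) + 1562 = (1080 + (√(6 - 6*√7) - 18)*(-1)) + 1562 = (1080 + (-18 + √(6 - 6*√7))*(-1)) + 1562 = (1080 + (18 - √(6 - 6*√7))) + 1562 = (1098 - √(6 - 6*√7)) + 1562 = 2660 - √(6 - 6*√7)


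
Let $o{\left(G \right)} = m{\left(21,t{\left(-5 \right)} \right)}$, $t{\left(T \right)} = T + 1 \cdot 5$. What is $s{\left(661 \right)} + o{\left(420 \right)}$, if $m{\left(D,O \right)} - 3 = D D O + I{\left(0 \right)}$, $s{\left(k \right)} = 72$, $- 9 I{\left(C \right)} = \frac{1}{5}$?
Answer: $\frac{3374}{45} \approx 74.978$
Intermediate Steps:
$I{\left(C \right)} = - \frac{1}{45}$ ($I{\left(C \right)} = - \frac{1}{9 \cdot 5} = \left(- \frac{1}{9}\right) \frac{1}{5} = - \frac{1}{45}$)
$t{\left(T \right)} = 5 + T$ ($t{\left(T \right)} = T + 5 = 5 + T$)
$m{\left(D,O \right)} = \frac{134}{45} + O D^{2}$ ($m{\left(D,O \right)} = 3 + \left(D D O - \frac{1}{45}\right) = 3 + \left(D^{2} O - \frac{1}{45}\right) = 3 + \left(O D^{2} - \frac{1}{45}\right) = 3 + \left(- \frac{1}{45} + O D^{2}\right) = \frac{134}{45} + O D^{2}$)
$o{\left(G \right)} = \frac{134}{45}$ ($o{\left(G \right)} = \frac{134}{45} + \left(5 - 5\right) 21^{2} = \frac{134}{45} + 0 \cdot 441 = \frac{134}{45} + 0 = \frac{134}{45}$)
$s{\left(661 \right)} + o{\left(420 \right)} = 72 + \frac{134}{45} = \frac{3374}{45}$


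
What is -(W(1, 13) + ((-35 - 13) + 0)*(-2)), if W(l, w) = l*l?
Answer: -97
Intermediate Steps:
W(l, w) = l²
-(W(1, 13) + ((-35 - 13) + 0)*(-2)) = -(1² + ((-35 - 13) + 0)*(-2)) = -(1 + (-48 + 0)*(-2)) = -(1 - 48*(-2)) = -(1 + 96) = -1*97 = -97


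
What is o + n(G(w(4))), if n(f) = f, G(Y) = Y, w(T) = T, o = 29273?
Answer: 29277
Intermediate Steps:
o + n(G(w(4))) = 29273 + 4 = 29277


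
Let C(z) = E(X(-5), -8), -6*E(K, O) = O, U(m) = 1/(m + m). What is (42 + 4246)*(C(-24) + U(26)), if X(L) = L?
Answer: 226192/39 ≈ 5799.8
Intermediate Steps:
U(m) = 1/(2*m)
E(K, O) = -O/6
C(z) = 4/3 (C(z) = -1/6*(-8) = 4/3)
(42 + 4246)*(C(-24) + U(26)) = (42 + 4246)*(4/3 + (1/2)/26) = 4288*(4/3 + (1/2)*(1/26)) = 4288*(4/3 + 1/52) = 4288*(211/156) = 226192/39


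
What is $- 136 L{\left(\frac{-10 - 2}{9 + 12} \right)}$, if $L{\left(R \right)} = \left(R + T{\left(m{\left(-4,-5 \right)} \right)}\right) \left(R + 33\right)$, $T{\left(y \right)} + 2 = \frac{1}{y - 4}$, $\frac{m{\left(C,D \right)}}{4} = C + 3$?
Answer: $\frac{582709}{49} \approx 11892.0$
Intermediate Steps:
$m{\left(C,D \right)} = 12 + 4 C$ ($m{\left(C,D \right)} = 4 \left(C + 3\right) = 4 \left(3 + C\right) = 12 + 4 C$)
$T{\left(y \right)} = -2 + \frac{1}{-4 + y}$ ($T{\left(y \right)} = -2 + \frac{1}{y - 4} = -2 + \frac{1}{-4 + y}$)
$L{\left(R \right)} = \left(33 + R\right) \left(- \frac{17}{8} + R\right)$ ($L{\left(R \right)} = \left(R + \frac{9 - 2 \left(12 + 4 \left(-4\right)\right)}{-4 + \left(12 + 4 \left(-4\right)\right)}\right) \left(R + 33\right) = \left(R + \frac{9 - 2 \left(12 - 16\right)}{-4 + \left(12 - 16\right)}\right) \left(33 + R\right) = \left(R + \frac{9 - -8}{-4 - 4}\right) \left(33 + R\right) = \left(R + \frac{9 + 8}{-8}\right) \left(33 + R\right) = \left(R - \frac{17}{8}\right) \left(33 + R\right) = \left(- \frac{17}{8} + R\right) \left(33 + R\right) = \left(33 + R\right) \left(- \frac{17}{8} + R\right)$)
$- 136 L{\left(\frac{-10 - 2}{9 + 12} \right)} = - 136 \left(- \frac{561}{8} + \left(\frac{-10 - 2}{9 + 12}\right)^{2} + \frac{247 \frac{-10 - 2}{9 + 12}}{8}\right) = - 136 \left(- \frac{561}{8} + \left(- \frac{12}{21}\right)^{2} + \frac{247 \left(- \frac{12}{21}\right)}{8}\right) = - 136 \left(- \frac{561}{8} + \left(\left(-12\right) \frac{1}{21}\right)^{2} + \frac{247 \left(\left(-12\right) \frac{1}{21}\right)}{8}\right) = - 136 \left(- \frac{561}{8} + \left(- \frac{4}{7}\right)^{2} + \frac{247}{8} \left(- \frac{4}{7}\right)\right) = - 136 \left(- \frac{561}{8} + \frac{16}{49} - \frac{247}{14}\right) = \left(-136\right) \left(- \frac{34277}{392}\right) = \frac{582709}{49}$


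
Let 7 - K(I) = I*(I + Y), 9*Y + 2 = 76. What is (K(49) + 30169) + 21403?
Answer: 438976/9 ≈ 48775.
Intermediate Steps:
Y = 74/9 (Y = -2/9 + (1/9)*76 = -2/9 + 76/9 = 74/9 ≈ 8.2222)
K(I) = 7 - I*(74/9 + I) (K(I) = 7 - I*(I + 74/9) = 7 - I*(74/9 + I))
(K(49) + 30169) + 21403 = ((7 - 1*49**2 - 74/9*49) + 30169) + 21403 = ((7 - 1*2401 - 3626/9) + 30169) + 21403 = ((7 - 2401 - 3626/9) + 30169) + 21403 = (-25172/9 + 30169) + 21403 = 246349/9 + 21403 = 438976/9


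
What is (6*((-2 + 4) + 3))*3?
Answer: 90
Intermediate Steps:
(6*((-2 + 4) + 3))*3 = (6*(2 + 3))*3 = (6*5)*3 = 30*3 = 90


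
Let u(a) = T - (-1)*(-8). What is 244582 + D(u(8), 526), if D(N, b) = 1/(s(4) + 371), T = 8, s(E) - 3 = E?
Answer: 92451997/378 ≈ 2.4458e+5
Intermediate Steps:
s(E) = 3 + E
u(a) = 0 (u(a) = 8 - (-1)*(-8) = 8 - 1*8 = 8 - 8 = 0)
D(N, b) = 1/378 (D(N, b) = 1/((3 + 4) + 371) = 1/(7 + 371) = 1/378)
244582 + D(u(8), 526) = 244582 + 1/378 = 92451997/378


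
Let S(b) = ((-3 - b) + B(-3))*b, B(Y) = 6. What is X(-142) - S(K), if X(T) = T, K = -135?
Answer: 18488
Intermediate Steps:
S(b) = b*(3 - b) (S(b) = ((-3 - b) + 6)*b = (3 - b)*b = b*(3 - b))
X(-142) - S(K) = -142 - (-135)*(3 - 1*(-135)) = -142 - (-135)*(3 + 135) = -142 - (-135)*138 = -142 - 1*(-18630) = -142 + 18630 = 18488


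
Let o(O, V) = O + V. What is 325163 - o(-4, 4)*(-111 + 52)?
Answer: 325163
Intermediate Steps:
325163 - o(-4, 4)*(-111 + 52) = 325163 - (-4 + 4)*(-111 + 52) = 325163 - 0*(-59) = 325163 - 1*0 = 325163 + 0 = 325163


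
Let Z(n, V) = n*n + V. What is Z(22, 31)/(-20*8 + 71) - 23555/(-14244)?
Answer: -5239265/1267716 ≈ -4.1328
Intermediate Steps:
Z(n, V) = V + n**2 (Z(n, V) = n**2 + V = V + n**2)
Z(22, 31)/(-20*8 + 71) - 23555/(-14244) = (31 + 22**2)/(-20*8 + 71) - 23555/(-14244) = (31 + 484)/(-160 + 71) - 23555*(-1/14244) = 515/(-89) + 23555/14244 = 515*(-1/89) + 23555/14244 = -515/89 + 23555/14244 = -5239265/1267716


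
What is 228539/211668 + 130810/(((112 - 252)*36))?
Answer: -221137121/8890056 ≈ -24.875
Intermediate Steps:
228539/211668 + 130810/(((112 - 252)*36)) = 228539*(1/211668) + 130810/((-140*36)) = 228539/211668 + 130810/(-5040) = 228539/211668 + 130810*(-1/5040) = 228539/211668 - 13081/504 = -221137121/8890056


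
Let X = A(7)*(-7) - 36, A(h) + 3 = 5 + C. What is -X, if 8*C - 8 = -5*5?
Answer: 281/8 ≈ 35.125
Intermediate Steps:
C = -17/8 (C = 1 + (-5*5)/8 = 1 + (⅛)*(-25) = 1 - 25/8 = -17/8 ≈ -2.1250)
A(h) = -⅛ (A(h) = -3 + (5 - 17/8) = -3 + 23/8 = -⅛)
X = -281/8 (X = -⅛*(-7) - 36 = 7/8 - 36 = -281/8 ≈ -35.125)
-X = -1*(-281/8) = 281/8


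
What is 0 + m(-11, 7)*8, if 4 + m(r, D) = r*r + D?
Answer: 992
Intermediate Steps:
m(r, D) = -4 + D + r² (m(r, D) = -4 + (r*r + D) = -4 + (r² + D) = -4 + (D + r²) = -4 + D + r²)
0 + m(-11, 7)*8 = 0 + (-4 + 7 + (-11)²)*8 = 0 + (-4 + 7 + 121)*8 = 0 + 124*8 = 0 + 992 = 992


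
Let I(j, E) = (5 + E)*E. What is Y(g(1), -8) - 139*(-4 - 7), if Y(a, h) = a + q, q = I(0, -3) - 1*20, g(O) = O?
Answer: 1504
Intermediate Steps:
I(j, E) = E*(5 + E)
q = -26 (q = -3*(5 - 3) - 1*20 = -3*2 - 20 = -6 - 20 = -26)
Y(a, h) = -26 + a (Y(a, h) = a - 26 = -26 + a)
Y(g(1), -8) - 139*(-4 - 7) = (-26 + 1) - 139*(-4 - 7) = -25 - 139*(-11) = -25 - 1*(-1529) = -25 + 1529 = 1504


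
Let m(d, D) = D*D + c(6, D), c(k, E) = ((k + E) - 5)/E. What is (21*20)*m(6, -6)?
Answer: 15470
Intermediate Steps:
c(k, E) = (-5 + E + k)/E (c(k, E) = ((E + k) - 5)/E = (-5 + E + k)/E)
m(d, D) = D² + (1 + D)/D (m(d, D) = D*D + (-5 + D + 6)/D = D² + (1 + D)/D)
(21*20)*m(6, -6) = (21*20)*((1 - 6 + (-6)³)/(-6)) = 420*(-(1 - 6 - 216)/6) = 420*(-⅙*(-221)) = 420*(221/6) = 15470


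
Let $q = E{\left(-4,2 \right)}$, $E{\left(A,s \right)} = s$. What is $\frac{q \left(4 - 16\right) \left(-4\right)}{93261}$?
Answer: $\frac{32}{31087} \approx 0.0010294$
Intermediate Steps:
$q = 2$
$\frac{q \left(4 - 16\right) \left(-4\right)}{93261} = \frac{2 \left(4 - 16\right) \left(-4\right)}{93261} = 2 \left(-12\right) \left(-4\right) \frac{1}{93261} = \left(-24\right) \left(-4\right) \frac{1}{93261} = 96 \cdot \frac{1}{93261} = \frac{32}{31087}$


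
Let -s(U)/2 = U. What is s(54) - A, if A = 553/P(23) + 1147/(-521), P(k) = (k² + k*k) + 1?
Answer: -58661252/551739 ≈ -106.32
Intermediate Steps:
s(U) = -2*U
P(k) = 1 + 2*k² (P(k) = (k² + k²) + 1 = 2*k² + 1 = 1 + 2*k²)
A = -926560/551739 (A = 553/(1 + 2*23²) + 1147/(-521) = 553/(1 + 2*529) + 1147*(-1/521) = 553/(1 + 1058) - 1147/521 = 553/1059 - 1147/521 = -926560/551739 ≈ -1.6793)
s(54) - A = -2*54 - 1*(-926560/551739) = -108 + 926560/551739 = -58661252/551739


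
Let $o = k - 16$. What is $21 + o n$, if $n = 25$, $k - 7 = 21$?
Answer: $321$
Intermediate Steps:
$k = 28$ ($k = 7 + 21 = 28$)
$o = 12$ ($o = 28 - 16 = 12$)
$21 + o n = 21 + 12 \cdot 25 = 21 + 300 = 321$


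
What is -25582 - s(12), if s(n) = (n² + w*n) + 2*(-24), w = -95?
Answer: -24538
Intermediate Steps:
s(n) = -48 + n² - 95*n (s(n) = (n² - 95*n) + 2*(-24) = (n² - 95*n) - 48 = -48 + n² - 95*n)
-25582 - s(12) = -25582 - (-48 + 12² - 95*12) = -25582 - (-48 + 144 - 1140) = -25582 - 1*(-1044) = -25582 + 1044 = -24538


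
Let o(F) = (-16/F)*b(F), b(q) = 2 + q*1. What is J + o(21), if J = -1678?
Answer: -35606/21 ≈ -1695.5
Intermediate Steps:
b(q) = 2 + q
o(F) = -16*(2 + F)/F (o(F) = (-16/F)*(2 + F) = -16*(2 + F)/F)
J + o(21) = -1678 + (-16 - 32/21) = -1678 - 368/21 = -35606/21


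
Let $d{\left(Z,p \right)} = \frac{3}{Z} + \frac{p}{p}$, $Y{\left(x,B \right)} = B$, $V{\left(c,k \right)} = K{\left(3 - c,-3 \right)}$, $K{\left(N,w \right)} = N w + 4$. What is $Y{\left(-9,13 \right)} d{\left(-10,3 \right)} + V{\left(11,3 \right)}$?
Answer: $\frac{371}{10} \approx 37.1$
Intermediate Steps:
$K{\left(N,w \right)} = 4 + N w$
$V{\left(c,k \right)} = -5 + 3 c$ ($V{\left(c,k \right)} = 4 + \left(3 - c\right) \left(-3\right) = 4 + \left(-9 + 3 c\right) = -5 + 3 c$)
$d{\left(Z,p \right)} = 1 + \frac{3}{Z}$ ($d{\left(Z,p \right)} = \frac{3}{Z} + 1 = 1 + \frac{3}{Z}$)
$Y{\left(-9,13 \right)} d{\left(-10,3 \right)} + V{\left(11,3 \right)} = 13 \frac{3 - 10}{-10} + \left(-5 + 3 \cdot 11\right) = 13 \left(\left(- \frac{1}{10}\right) \left(-7\right)\right) + \left(-5 + 33\right) = 13 \cdot \frac{7}{10} + 28 = \frac{91}{10} + 28 = \frac{371}{10}$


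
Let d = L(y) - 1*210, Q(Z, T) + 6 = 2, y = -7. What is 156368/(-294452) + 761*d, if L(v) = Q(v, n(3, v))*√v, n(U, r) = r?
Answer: -11764132622/73613 - 3044*I*√7 ≈ -1.5981e+5 - 8053.7*I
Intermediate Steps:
Q(Z, T) = -4 (Q(Z, T) = -6 + 2 = -4)
L(v) = -4*√v
d = -210 - 4*I*√7 (d = -4*I*√7 - 1*210 = -4*I*√7 - 210 = -210 - 4*I*√7 ≈ -210.0 - 10.583*I)
156368/(-294452) + 761*d = 156368/(-294452) + 761*(-210 - 4*I*√7) = 156368*(-1/294452) + (-159810 - 3044*I*√7) = -39092/73613 + (-159810 - 3044*I*√7) = -11764132622/73613 - 3044*I*√7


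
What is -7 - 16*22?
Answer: -359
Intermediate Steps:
-7 - 16*22 = -7 - 352 = -359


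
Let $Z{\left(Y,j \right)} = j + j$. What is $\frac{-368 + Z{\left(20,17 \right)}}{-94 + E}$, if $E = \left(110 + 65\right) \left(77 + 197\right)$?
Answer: $- \frac{167}{23928} \approx -0.0069793$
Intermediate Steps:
$Z{\left(Y,j \right)} = 2 j$
$E = 47950$ ($E = 175 \cdot 274 = 47950$)
$\frac{-368 + Z{\left(20,17 \right)}}{-94 + E} = \frac{-368 + 2 \cdot 17}{-94 + 47950} = \frac{-368 + 34}{47856} = \left(-334\right) \frac{1}{47856} = - \frac{167}{23928}$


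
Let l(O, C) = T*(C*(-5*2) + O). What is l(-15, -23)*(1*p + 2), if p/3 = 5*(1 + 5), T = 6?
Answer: 118680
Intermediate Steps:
p = 90 (p = 3*(5*(1 + 5)) = 3*(5*6) = 3*30 = 90)
l(O, C) = -60*C + 6*O (l(O, C) = 6*(C*(-5*2) + O) = 6*(C*(-10) + O) = 6*(-10*C + O) = 6*(O - 10*C) = -60*C + 6*O)
l(-15, -23)*(1*p + 2) = (-60*(-23) + 6*(-15))*(1*90 + 2) = (1380 - 90)*(90 + 2) = 1290*92 = 118680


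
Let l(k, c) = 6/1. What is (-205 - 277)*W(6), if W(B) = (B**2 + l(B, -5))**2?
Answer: -850248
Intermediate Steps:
l(k, c) = 6 (l(k, c) = 6*1 = 6)
W(B) = (6 + B**2)**2 (W(B) = (B**2 + 6)**2 = (6 + B**2)**2)
(-205 - 277)*W(6) = (-205 - 277)*(6 + 6**2)**2 = -482*(6 + 36)**2 = -482*42**2 = -482*1764 = -850248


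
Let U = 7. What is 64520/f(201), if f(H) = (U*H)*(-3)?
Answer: -64520/4221 ≈ -15.285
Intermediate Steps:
f(H) = -21*H (f(H) = (7*H)*(-3) = -21*H)
64520/f(201) = 64520/((-21*201)) = 64520/(-4221) = 64520*(-1/4221) = -64520/4221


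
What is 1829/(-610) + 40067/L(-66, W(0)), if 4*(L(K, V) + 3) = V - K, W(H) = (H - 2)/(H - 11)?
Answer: 268577049/90890 ≈ 2955.0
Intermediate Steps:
W(H) = (-2 + H)/(-11 + H)
L(K, V) = -3 - K/4 + V/4 (L(K, V) = -3 + (V - K)/4 = -3 + (-K/4 + V/4) = -3 - K/4 + V/4)
1829/(-610) + 40067/L(-66, W(0)) = 1829/(-610) + 40067/(-3 - ¼*(-66) + ((-2 + 0)/(-11 + 0))/4) = 1829*(-1/610) + 40067/(-3 + 33/2 + (-2/(-11))/4) = -1829/610 + 40067/(-3 + 33/2 + (-1/11*(-2))/4) = -1829/610 + 40067/(-3 + 33/2 + (¼)*(2/11)) = -1829/610 + 40067/(-3 + 33/2 + 1/22) = -1829/610 + 40067/(149/11) = -1829/610 + 40067*(11/149) = -1829/610 + 440737/149 = 268577049/90890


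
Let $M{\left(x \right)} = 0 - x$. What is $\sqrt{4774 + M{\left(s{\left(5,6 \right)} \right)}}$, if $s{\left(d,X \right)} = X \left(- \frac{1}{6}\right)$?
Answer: $5 \sqrt{191} \approx 69.101$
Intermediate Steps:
$s{\left(d,X \right)} = - \frac{X}{6}$ ($s{\left(d,X \right)} = X \left(\left(-1\right) \frac{1}{6}\right) = X \left(- \frac{1}{6}\right) = - \frac{X}{6}$)
$M{\left(x \right)} = - x$
$\sqrt{4774 + M{\left(s{\left(5,6 \right)} \right)}} = \sqrt{4774 - \left(- \frac{1}{6}\right) 6} = \sqrt{4774 - -1} = \sqrt{4774 + 1} = \sqrt{4775} = 5 \sqrt{191}$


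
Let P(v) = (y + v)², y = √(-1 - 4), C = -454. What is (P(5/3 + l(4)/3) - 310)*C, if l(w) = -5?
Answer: 143010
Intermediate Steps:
y = I*√5 (y = √(-5) = I*√5 ≈ 2.2361*I)
P(v) = (v + I*√5)² (P(v) = (I*√5 + v)² = (v + I*√5)²)
(P(5/3 + l(4)/3) - 310)*C = (((5/3 - 5/3) + I*√5)² - 310)*(-454) = ((0 + I*√5)² - 310)*(-454) = ((I*√5)² - 310)*(-454) = (-5 - 310)*(-454) = -315*(-454) = 143010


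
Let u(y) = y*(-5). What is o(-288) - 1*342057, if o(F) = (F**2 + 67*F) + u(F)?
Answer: -276969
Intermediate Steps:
u(y) = -5*y
o(F) = F**2 + 62*F (o(F) = (F**2 + 67*F) - 5*F = F**2 + 62*F)
o(-288) - 1*342057 = -288*(62 - 288) - 1*342057 = -288*(-226) - 342057 = 65088 - 342057 = -276969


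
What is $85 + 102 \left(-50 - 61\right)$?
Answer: $-11237$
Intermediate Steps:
$85 + 102 \left(-50 - 61\right) = 85 + 102 \left(-111\right) = 85 - 11322 = -11237$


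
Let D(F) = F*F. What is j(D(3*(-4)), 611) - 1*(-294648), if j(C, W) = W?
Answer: 295259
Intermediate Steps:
D(F) = F²
j(D(3*(-4)), 611) - 1*(-294648) = 611 - 1*(-294648) = 611 + 294648 = 295259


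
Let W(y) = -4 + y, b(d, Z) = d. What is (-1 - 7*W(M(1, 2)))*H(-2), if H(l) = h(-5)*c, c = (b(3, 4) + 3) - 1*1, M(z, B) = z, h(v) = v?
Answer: -500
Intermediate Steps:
c = 5 (c = (3 + 3) - 1*1 = 6 - 1 = 5)
H(l) = -25 (H(l) = -5*5 = -25)
(-1 - 7*W(M(1, 2)))*H(-2) = (-1 - 7*(-4 + 1))*(-25) = (-1 - 7*(-3))*(-25) = (-1 + 21)*(-25) = 20*(-25) = -500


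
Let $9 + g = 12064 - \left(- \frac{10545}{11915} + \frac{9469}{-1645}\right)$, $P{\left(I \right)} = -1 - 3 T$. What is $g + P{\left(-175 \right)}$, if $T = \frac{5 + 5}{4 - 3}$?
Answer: $\frac{47160534772}{3920035} \approx 12031.0$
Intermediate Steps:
$T = 10$ ($T = \frac{10}{1} = 10 \cdot 1 = 10$)
$P{\left(I \right)} = -31$ ($P{\left(I \right)} = -1 - 30 = -31$)
$g = \frac{47282055857}{3920035}$ ($g = -9 - \left(-12064 - \frac{9469}{1645} - \frac{2109}{2383}\right) = -9 + \left(12064 - \left(- \frac{2109}{2383} - \frac{9469}{1645}\right)\right) = -9 + \left(12064 - - \frac{26033932}{3920035}\right) = -9 + \left(12064 + \frac{26033932}{3920035}\right) = -9 + \frac{47317336172}{3920035} = \frac{47282055857}{3920035} \approx 12062.0$)
$g + P{\left(-175 \right)} = \frac{47282055857}{3920035} - 31 = \frac{47160534772}{3920035}$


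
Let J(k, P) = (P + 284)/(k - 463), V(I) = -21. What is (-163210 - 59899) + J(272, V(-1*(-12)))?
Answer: -42614082/191 ≈ -2.2311e+5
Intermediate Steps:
J(k, P) = (284 + P)/(-463 + k)
(-163210 - 59899) + J(272, V(-1*(-12))) = (-163210 - 59899) + (284 - 21)/(-463 + 272) = -223109 + 263/(-191) = -223109 - 1/191*263 = -223109 - 263/191 = -42614082/191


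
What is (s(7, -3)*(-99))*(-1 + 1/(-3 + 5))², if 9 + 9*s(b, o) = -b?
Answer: 44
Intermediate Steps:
s(b, o) = -1 - b/9 (s(b, o) = -1 + (-b)/9 = -1 - b/9)
(s(7, -3)*(-99))*(-1 + 1/(-3 + 5))² = ((-1 - ⅑*7)*(-99))*(-1 + 1/(-3 + 5))² = ((-1 - 7/9)*(-99))*(-1 + 1/2)² = (-16/9*(-99))*(-1 + ½)² = 176*(-½)² = 176*(¼) = 44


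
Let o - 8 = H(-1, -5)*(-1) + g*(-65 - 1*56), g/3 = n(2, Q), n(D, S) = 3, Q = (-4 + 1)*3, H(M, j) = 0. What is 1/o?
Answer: -1/1081 ≈ -0.00092507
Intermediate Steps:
Q = -9 (Q = -3*3 = -9)
g = 9 (g = 3*3 = 9)
o = -1081 (o = 8 + (0*(-1) + 9*(-65 - 1*56)) = 8 + (0 + 9*(-65 - 56)) = 8 + (0 + 9*(-121)) = 8 + (0 - 1089) = 8 - 1089 = -1081)
1/o = 1/(-1081) = -1/1081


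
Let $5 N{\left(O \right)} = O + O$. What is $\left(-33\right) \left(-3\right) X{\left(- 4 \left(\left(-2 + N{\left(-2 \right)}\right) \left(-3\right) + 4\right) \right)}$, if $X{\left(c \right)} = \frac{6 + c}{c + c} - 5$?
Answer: $- \frac{111969}{248} \approx -451.49$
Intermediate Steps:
$N{\left(O \right)} = \frac{2 O}{5}$ ($N{\left(O \right)} = \frac{O + O}{5} = \frac{2 O}{5}$)
$X{\left(c \right)} = -5 + \frac{6 + c}{2 c}$ ($X{\left(c \right)} = \frac{6 + c}{2 c} - 5 = -5 + \frac{6 + c}{2 c}$)
$\left(-33\right) \left(-3\right) X{\left(- 4 \left(\left(-2 + N{\left(-2 \right)}\right) \left(-3\right) + 4\right) \right)} = \left(-33\right) \left(-3\right) \left(- \frac{9}{2} + \frac{3}{\left(-4\right) \left(\left(-2 + \frac{2}{5} \left(-2\right)\right) \left(-3\right) + 4\right)}\right) = 99 \left(- \frac{9}{2} + \frac{3}{\left(-4\right) \left(\left(-2 - \frac{4}{5}\right) \left(-3\right) + 4\right)}\right) = 99 \left(- \frac{9}{2} + \frac{3}{\left(-4\right) \left(\left(- \frac{14}{5}\right) \left(-3\right) + 4\right)}\right) = 99 \left(- \frac{9}{2} + \frac{3}{\left(-4\right) \left(\frac{42}{5} + 4\right)}\right) = 99 \left(- \frac{9}{2} + \frac{3}{\left(-4\right) \frac{62}{5}}\right) = 99 \left(- \frac{9}{2} + \frac{3}{- \frac{248}{5}}\right) = 99 \left(- \frac{9}{2} + 3 \left(- \frac{5}{248}\right)\right) = 99 \left(- \frac{9}{2} - \frac{15}{248}\right) = 99 \left(- \frac{1131}{248}\right) = - \frac{111969}{248}$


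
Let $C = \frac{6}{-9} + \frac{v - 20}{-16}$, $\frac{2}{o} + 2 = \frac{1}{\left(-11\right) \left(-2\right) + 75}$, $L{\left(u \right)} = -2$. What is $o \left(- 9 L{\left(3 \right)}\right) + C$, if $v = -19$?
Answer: $- \frac{151211}{9264} \approx -16.322$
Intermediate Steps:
$o = - \frac{194}{193}$ ($o = \frac{2}{-2 + \frac{1}{\left(-11\right) \left(-2\right) + 75}} = \frac{2}{-2 + \frac{1}{22 + 75}} = \frac{2}{-2 + \frac{1}{97}} = \frac{2}{- \frac{193}{97}} = 2 \left(- \frac{97}{193}\right) = - \frac{194}{193} \approx -1.0052$)
$C = \frac{85}{48}$ ($C = \frac{6}{-9} + \frac{-19 - 20}{-16} = 6 \left(- \frac{1}{9}\right) + \left(-19 - 20\right) \left(- \frac{1}{16}\right) = - \frac{2}{3} - - \frac{39}{16} = - \frac{2}{3} + \frac{39}{16} = \frac{85}{48} \approx 1.7708$)
$o \left(- 9 L{\left(3 \right)}\right) + C = - \frac{194 \left(\left(-9\right) \left(-2\right)\right)}{193} + \frac{85}{48} = \left(- \frac{194}{193}\right) 18 + \frac{85}{48} = - \frac{3492}{193} + \frac{85}{48} = - \frac{151211}{9264}$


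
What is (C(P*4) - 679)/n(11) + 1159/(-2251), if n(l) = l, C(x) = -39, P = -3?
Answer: -1628967/24761 ≈ -65.788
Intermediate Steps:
(C(P*4) - 679)/n(11) + 1159/(-2251) = (-39 - 679)/11 + 1159/(-2251) = -718*1/11 + 1159*(-1/2251) = -718/11 - 1159/2251 = -1628967/24761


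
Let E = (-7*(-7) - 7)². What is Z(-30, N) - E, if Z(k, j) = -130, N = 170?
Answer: -1894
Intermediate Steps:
E = 1764 (E = (49 - 7)² = 42² = 1764)
Z(-30, N) - E = -130 - 1*1764 = -130 - 1764 = -1894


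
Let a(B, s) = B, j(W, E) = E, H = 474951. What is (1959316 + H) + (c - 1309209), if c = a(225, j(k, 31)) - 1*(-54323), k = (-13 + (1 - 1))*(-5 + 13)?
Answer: 1179606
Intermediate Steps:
k = -104 (k = (-13 + 0)*8 = -13*8 = -104)
c = 54548 (c = 225 - 1*(-54323) = 225 + 54323 = 54548)
(1959316 + H) + (c - 1309209) = (1959316 + 474951) + (54548 - 1309209) = 2434267 - 1254661 = 1179606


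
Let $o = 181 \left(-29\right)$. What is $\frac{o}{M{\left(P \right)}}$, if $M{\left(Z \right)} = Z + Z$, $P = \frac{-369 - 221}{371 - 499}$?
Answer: $- \frac{167968}{295} \approx -569.38$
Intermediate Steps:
$P = \frac{295}{64}$ ($P = - \frac{590}{-128} = \left(-590\right) \left(- \frac{1}{128}\right) = \frac{295}{64} \approx 4.6094$)
$o = -5249$
$M{\left(Z \right)} = 2 Z$
$\frac{o}{M{\left(P \right)}} = - \frac{5249}{2 \cdot \frac{295}{64}} = - \frac{5249}{\frac{295}{32}} = \left(-5249\right) \frac{32}{295} = - \frac{167968}{295}$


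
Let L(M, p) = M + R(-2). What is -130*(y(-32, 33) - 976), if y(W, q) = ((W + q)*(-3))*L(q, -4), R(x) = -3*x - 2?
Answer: 141310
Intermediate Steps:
R(x) = -2 - 3*x
L(M, p) = 4 + M (L(M, p) = M + (-2 - 3*(-2)) = M + (-2 + 6) = M + 4 = 4 + M)
y(W, q) = (4 + q)*(-3*W - 3*q) (y(W, q) = ((W + q)*(-3))*(4 + q) = (-3*W - 3*q)*(4 + q) = (4 + q)*(-3*W - 3*q))
-130*(y(-32, 33) - 976) = -130*(-3*(4 + 33)*(-32 + 33) - 976) = -130*(-3*37*1 - 976) = -130*(-111 - 976) = -130*(-1087) = 141310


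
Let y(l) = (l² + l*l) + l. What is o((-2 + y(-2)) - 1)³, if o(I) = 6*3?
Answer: 5832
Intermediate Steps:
y(l) = l + 2*l² (y(l) = (l² + l²) + l = 2*l² + l = l + 2*l²)
o(I) = 18
o((-2 + y(-2)) - 1)³ = 18³ = 5832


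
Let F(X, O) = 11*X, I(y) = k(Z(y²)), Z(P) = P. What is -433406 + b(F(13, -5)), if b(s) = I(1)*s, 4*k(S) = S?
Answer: -1733481/4 ≈ -4.3337e+5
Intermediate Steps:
k(S) = S/4
I(y) = y²/4
b(s) = s/4 (b(s) = ((¼)*1²)*s = ((¼)*1)*s = s/4)
-433406 + b(F(13, -5)) = -433406 + (11*13)/4 = -433406 + (¼)*143 = -433406 + 143/4 = -1733481/4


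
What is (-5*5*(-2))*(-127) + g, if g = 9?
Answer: -6341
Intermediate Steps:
(-5*5*(-2))*(-127) + g = (-5*5*(-2))*(-127) + 9 = -25*(-2)*(-127) + 9 = 50*(-127) + 9 = -6350 + 9 = -6341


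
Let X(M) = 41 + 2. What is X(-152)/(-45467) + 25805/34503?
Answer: 1171792306/1568747901 ≈ 0.74696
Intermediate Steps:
X(M) = 43
X(-152)/(-45467) + 25805/34503 = 43/(-45467) + 25805/34503 = 43*(-1/45467) + 25805*(1/34503) = -43/45467 + 25805/34503 = 1171792306/1568747901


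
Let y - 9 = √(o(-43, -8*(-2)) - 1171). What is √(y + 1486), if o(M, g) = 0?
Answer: √(1495 + I*√1171) ≈ 38.668 + 0.4425*I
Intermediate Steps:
y = 9 + I*√1171 (y = 9 + √(0 - 1171) = 9 + √(-1171) = 9 + I*√1171 ≈ 9.0 + 34.22*I)
√(y + 1486) = √((9 + I*√1171) + 1486) = √(1495 + I*√1171)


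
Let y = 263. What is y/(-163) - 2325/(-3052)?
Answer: -423701/497476 ≈ -0.85170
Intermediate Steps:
y/(-163) - 2325/(-3052) = 263/(-163) - 2325/(-3052) = 263*(-1/163) - 2325*(-1/3052) = -263/163 + 2325/3052 = -423701/497476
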